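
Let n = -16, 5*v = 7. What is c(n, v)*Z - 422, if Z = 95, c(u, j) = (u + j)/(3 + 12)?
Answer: -7717/15 ≈ -514.47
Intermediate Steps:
v = 7/5 (v = (1/5)*7 = 7/5 ≈ 1.4000)
c(u, j) = j/15 + u/15 (c(u, j) = (j + u)/15 = (j + u)*(1/15) = j/15 + u/15)
c(n, v)*Z - 422 = ((1/15)*(7/5) + (1/15)*(-16))*95 - 422 = (7/75 - 16/15)*95 - 422 = -73/75*95 - 422 = -1387/15 - 422 = -7717/15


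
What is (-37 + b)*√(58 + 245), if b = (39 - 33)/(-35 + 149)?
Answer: -702*√303/19 ≈ -643.14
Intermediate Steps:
b = 1/19 (b = 6/114 = 6*(1/114) = 1/19 ≈ 0.052632)
(-37 + b)*√(58 + 245) = (-37 + 1/19)*√(58 + 245) = -702*√303/19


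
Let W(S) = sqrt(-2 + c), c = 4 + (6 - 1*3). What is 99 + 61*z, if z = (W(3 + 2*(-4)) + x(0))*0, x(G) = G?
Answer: 99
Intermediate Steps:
c = 7 (c = 4 + (6 - 3) = 4 + 3 = 7)
W(S) = sqrt(5) (W(S) = sqrt(-2 + 7) = sqrt(5))
z = 0 (z = (sqrt(5) + 0)*0 = sqrt(5)*0 = 0)
99 + 61*z = 99 + 61*0 = 99 + 0 = 99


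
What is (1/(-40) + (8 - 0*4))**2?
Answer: 101761/1600 ≈ 63.601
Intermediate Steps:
(1/(-40) + (8 - 0*4))**2 = (-1/40 + (8 - 1*0))**2 = (-1/40 + (8 + 0))**2 = (-1/40 + 8)**2 = (319/40)**2 = 101761/1600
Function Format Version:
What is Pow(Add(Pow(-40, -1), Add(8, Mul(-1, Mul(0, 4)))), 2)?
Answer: Rational(101761, 1600) ≈ 63.601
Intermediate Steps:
Pow(Add(Pow(-40, -1), Add(8, Mul(-1, Mul(0, 4)))), 2) = Pow(Add(Rational(-1, 40), Add(8, Mul(-1, 0))), 2) = Pow(Add(Rational(-1, 40), Add(8, 0)), 2) = Pow(Add(Rational(-1, 40), 8), 2) = Pow(Rational(319, 40), 2) = Rational(101761, 1600)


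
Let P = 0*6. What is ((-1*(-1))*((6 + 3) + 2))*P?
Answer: 0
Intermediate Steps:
P = 0
((-1*(-1))*((6 + 3) + 2))*P = ((-1*(-1))*((6 + 3) + 2))*0 = (1*(9 + 2))*0 = (1*11)*0 = 11*0 = 0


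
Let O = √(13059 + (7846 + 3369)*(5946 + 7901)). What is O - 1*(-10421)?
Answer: 10421 + 2*√38826791 ≈ 22883.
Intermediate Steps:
O = 2*√38826791 (O = √(13059 + 11215*13847) = √(13059 + 155294105) = √155307164 = 2*√38826791 ≈ 12462.)
O - 1*(-10421) = 2*√38826791 - 1*(-10421) = 2*√38826791 + 10421 = 10421 + 2*√38826791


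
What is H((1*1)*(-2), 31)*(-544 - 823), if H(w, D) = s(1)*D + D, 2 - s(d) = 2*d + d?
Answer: 0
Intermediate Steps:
s(d) = 2 - 3*d (s(d) = 2 - (2*d + d) = 2 - 3*d)
H(w, D) = 0 (H(w, D) = (2 - 3*1)*D + D = (2 - 3)*D + D = -D + D = 0)
H((1*1)*(-2), 31)*(-544 - 823) = 0*(-544 - 823) = 0*(-1367) = 0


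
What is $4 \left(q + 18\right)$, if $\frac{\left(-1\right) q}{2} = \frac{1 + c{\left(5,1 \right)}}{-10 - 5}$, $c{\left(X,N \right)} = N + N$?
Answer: $\frac{368}{5} \approx 73.6$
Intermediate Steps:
$c{\left(X,N \right)} = 2 N$
$q = \frac{2}{5}$ ($q = - 2 \frac{1 + 2 \cdot 1}{-10 - 5} = - 2 \frac{1 + 2}{-15} = - 2 \cdot 3 \left(- \frac{1}{15}\right) = \left(-2\right) \left(- \frac{1}{5}\right) = \frac{2}{5} \approx 0.4$)
$4 \left(q + 18\right) = 4 \left(\frac{2}{5} + 18\right) = 4 \cdot \frac{92}{5} = \frac{368}{5}$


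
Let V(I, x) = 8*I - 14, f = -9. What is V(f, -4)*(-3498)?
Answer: 300828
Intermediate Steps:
V(I, x) = -14 + 8*I
V(f, -4)*(-3498) = (-14 + 8*(-9))*(-3498) = (-14 - 72)*(-3498) = -86*(-3498) = 300828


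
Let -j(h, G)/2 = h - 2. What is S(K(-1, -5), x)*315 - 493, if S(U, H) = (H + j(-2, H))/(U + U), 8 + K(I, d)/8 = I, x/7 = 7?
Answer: -9883/16 ≈ -617.69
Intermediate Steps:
x = 49 (x = 7*7 = 49)
K(I, d) = -64 + 8*I
j(h, G) = 4 - 2*h (j(h, G) = -2*(h - 2) = -2*(-2 + h) = 4 - 2*h)
S(U, H) = (8 + H)/(2*U) (S(U, H) = (H + (4 - 2*(-2)))/(U + U) = (H + (4 + 4))/((2*U)) = (H + 8)*(1/(2*U)) = (8 + H)*(1/(2*U)) = (8 + H)/(2*U))
S(K(-1, -5), x)*315 - 493 = ((8 + 49)/(2*(-64 + 8*(-1))))*315 - 493 = ((½)*57/(-64 - 8))*315 - 493 = ((½)*57/(-72))*315 - 493 = ((½)*(-1/72)*57)*315 - 493 = -19/48*315 - 493 = -1995/16 - 493 = -9883/16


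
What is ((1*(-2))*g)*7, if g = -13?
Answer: 182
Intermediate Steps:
((1*(-2))*g)*7 = ((1*(-2))*(-13))*7 = -2*(-13)*7 = 26*7 = 182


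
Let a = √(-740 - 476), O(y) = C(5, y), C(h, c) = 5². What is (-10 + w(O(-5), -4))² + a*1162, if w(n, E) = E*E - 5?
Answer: 1 + 9296*I*√19 ≈ 1.0 + 40520.0*I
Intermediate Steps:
C(h, c) = 25
O(y) = 25
a = 8*I*√19 (a = √(-1216) = 8*I*√19 ≈ 34.871*I)
w(n, E) = -5 + E² (w(n, E) = E² - 5 = -5 + E²)
(-10 + w(O(-5), -4))² + a*1162 = (-10 + (-5 + (-4)²))² + (8*I*√19)*1162 = (-10 + (-5 + 16))² + 9296*I*√19 = (-10 + 11)² + 9296*I*√19 = 1² + 9296*I*√19 = 1 + 9296*I*√19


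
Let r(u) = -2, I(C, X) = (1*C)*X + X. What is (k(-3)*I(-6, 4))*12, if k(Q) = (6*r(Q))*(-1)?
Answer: -2880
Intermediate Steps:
I(C, X) = X + C*X (I(C, X) = C*X + X = X + C*X)
k(Q) = 12 (k(Q) = (6*(-2))*(-1) = -12*(-1) = 12)
(k(-3)*I(-6, 4))*12 = (12*(4*(1 - 6)))*12 = (12*(4*(-5)))*12 = (12*(-20))*12 = -240*12 = -2880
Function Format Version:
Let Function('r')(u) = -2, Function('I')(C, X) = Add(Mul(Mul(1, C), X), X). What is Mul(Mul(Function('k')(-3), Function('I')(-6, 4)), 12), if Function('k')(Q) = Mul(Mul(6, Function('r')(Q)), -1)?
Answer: -2880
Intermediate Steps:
Function('I')(C, X) = Add(X, Mul(C, X)) (Function('I')(C, X) = Add(Mul(C, X), X) = Add(X, Mul(C, X)))
Function('k')(Q) = 12 (Function('k')(Q) = Mul(Mul(6, -2), -1) = Mul(-12, -1) = 12)
Mul(Mul(Function('k')(-3), Function('I')(-6, 4)), 12) = Mul(Mul(12, Mul(4, Add(1, -6))), 12) = Mul(Mul(12, Mul(4, -5)), 12) = Mul(Mul(12, -20), 12) = Mul(-240, 12) = -2880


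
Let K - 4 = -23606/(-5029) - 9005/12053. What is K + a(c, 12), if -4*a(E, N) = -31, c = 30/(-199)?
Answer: 3805831131/242458148 ≈ 15.697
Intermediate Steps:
c = -30/199 (c = 30*(-1/199) = -30/199 ≈ -0.15075)
a(E, N) = 31/4 (a(E, N) = -¼*(-31) = 31/4)
K = 481695121/60614537 (K = 4 + (-23606/(-5029) - 9005/12053) = 4 + (-23606*(-1/5029) - 9005*1/12053) = 4 + (23606/5029 - 9005/12053) = 4 + 239236973/60614537 = 481695121/60614537 ≈ 7.9469)
K + a(c, 12) = 481695121/60614537 + 31/4 = 3805831131/242458148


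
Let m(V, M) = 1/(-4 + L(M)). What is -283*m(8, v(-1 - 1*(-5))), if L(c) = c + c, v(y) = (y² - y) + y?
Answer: -283/28 ≈ -10.107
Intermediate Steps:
v(y) = y²
L(c) = 2*c
m(V, M) = 1/(-4 + 2*M)
-283*m(8, v(-1 - 1*(-5))) = -283/(2*(-2 + (-1 - 1*(-5))²)) = -283/(2*(-2 + (-1 + 5)²)) = -283/(2*(-2 + 4²)) = -283/(2*(-2 + 16)) = -283/(2*14) = -283*1/28 = -283/28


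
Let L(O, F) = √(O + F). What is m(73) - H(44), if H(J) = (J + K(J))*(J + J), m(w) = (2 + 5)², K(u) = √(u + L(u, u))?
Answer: -3823 - 88*√(44 + 2*√22) ≈ -4465.9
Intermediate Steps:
L(O, F) = √(F + O)
K(u) = √(u + √2*√u) (K(u) = √(u + √(u + u)) = √(u + √(2*u)) = √(u + √2*√u))
m(w) = 49 (m(w) = 7² = 49)
H(J) = 2*J*(J + √(J + √2*√J)) (H(J) = (J + √(J + √2*√J))*(J + J) = (J + √(J + √2*√J))*(2*J) = 2*J*(J + √(J + √2*√J)))
m(73) - H(44) = 49 - 2*44*(44 + √(44 + √2*√44)) = 49 - 2*44*(44 + √(44 + √2*(2*√11))) = 49 - 2*44*(44 + √(44 + 2*√22)) = 49 - (3872 + 88*√(44 + 2*√22)) = 49 + (-3872 - 88*√(44 + 2*√22)) = -3823 - 88*√(44 + 2*√22)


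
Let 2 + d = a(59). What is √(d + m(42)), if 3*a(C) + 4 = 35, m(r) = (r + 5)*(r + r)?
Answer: √35607/3 ≈ 62.899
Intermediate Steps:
m(r) = 2*r*(5 + r) (m(r) = (5 + r)*(2*r) = 2*r*(5 + r))
a(C) = 31/3 (a(C) = -4/3 + (⅓)*35 = -4/3 + 35/3 = 31/3)
d = 25/3 (d = -2 + 31/3 = 25/3 ≈ 8.3333)
√(d + m(42)) = √(25/3 + 2*42*(5 + 42)) = √(25/3 + 2*42*47) = √(25/3 + 3948) = √(11869/3) = √35607/3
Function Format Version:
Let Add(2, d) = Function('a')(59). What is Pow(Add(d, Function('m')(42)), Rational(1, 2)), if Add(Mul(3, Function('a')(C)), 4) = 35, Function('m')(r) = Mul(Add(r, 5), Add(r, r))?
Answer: Mul(Rational(1, 3), Pow(35607, Rational(1, 2))) ≈ 62.899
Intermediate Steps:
Function('m')(r) = Mul(2, r, Add(5, r)) (Function('m')(r) = Mul(Add(5, r), Mul(2, r)) = Mul(2, r, Add(5, r)))
Function('a')(C) = Rational(31, 3) (Function('a')(C) = Add(Rational(-4, 3), Mul(Rational(1, 3), 35)) = Add(Rational(-4, 3), Rational(35, 3)) = Rational(31, 3))
d = Rational(25, 3) (d = Add(-2, Rational(31, 3)) = Rational(25, 3) ≈ 8.3333)
Pow(Add(d, Function('m')(42)), Rational(1, 2)) = Pow(Add(Rational(25, 3), Mul(2, 42, Add(5, 42))), Rational(1, 2)) = Pow(Add(Rational(25, 3), Mul(2, 42, 47)), Rational(1, 2)) = Pow(Add(Rational(25, 3), 3948), Rational(1, 2)) = Pow(Rational(11869, 3), Rational(1, 2)) = Mul(Rational(1, 3), Pow(35607, Rational(1, 2)))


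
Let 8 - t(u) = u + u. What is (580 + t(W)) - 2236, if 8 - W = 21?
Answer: -1622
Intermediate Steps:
W = -13 (W = 8 - 1*21 = 8 - 21 = -13)
t(u) = 8 - 2*u (t(u) = 8 - (u + u) = 8 - 2*u)
(580 + t(W)) - 2236 = (580 + (8 - 2*(-13))) - 2236 = (580 + (8 + 26)) - 2236 = (580 + 34) - 2236 = 614 - 2236 = -1622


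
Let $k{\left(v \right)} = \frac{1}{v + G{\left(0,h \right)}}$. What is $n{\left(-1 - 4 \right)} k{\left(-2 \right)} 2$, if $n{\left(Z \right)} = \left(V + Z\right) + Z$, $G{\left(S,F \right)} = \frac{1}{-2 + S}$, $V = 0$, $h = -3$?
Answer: $8$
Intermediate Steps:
$k{\left(v \right)} = \frac{1}{- \frac{1}{2} + v}$ ($k{\left(v \right)} = \frac{1}{v + \frac{1}{-2 + 0}} = \frac{1}{v + \frac{1}{-2}} = \frac{1}{v - \frac{1}{2}} = \frac{1}{- \frac{1}{2} + v}$)
$n{\left(Z \right)} = 2 Z$ ($n{\left(Z \right)} = \left(0 + Z\right) + Z = Z + Z = 2 Z$)
$n{\left(-1 - 4 \right)} k{\left(-2 \right)} 2 = 2 \left(-1 - 4\right) \frac{2}{-1 + 2 \left(-2\right)} 2 = 2 \left(-1 - 4\right) \frac{2}{-1 - 4} \cdot 2 = 2 \left(-5\right) \frac{2}{-5} \cdot 2 = - 10 \cdot 2 \left(- \frac{1}{5}\right) 2 = \left(-10\right) \left(- \frac{2}{5}\right) 2 = 4 \cdot 2 = 8$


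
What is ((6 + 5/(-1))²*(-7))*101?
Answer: -707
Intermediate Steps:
((6 + 5/(-1))²*(-7))*101 = ((6 + 5*(-1))²*(-7))*101 = ((6 - 5)²*(-7))*101 = (1²*(-7))*101 = (1*(-7))*101 = -7*101 = -707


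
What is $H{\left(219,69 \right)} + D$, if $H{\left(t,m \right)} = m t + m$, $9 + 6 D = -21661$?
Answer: $\frac{34705}{3} \approx 11568.0$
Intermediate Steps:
$D = - \frac{10835}{3}$ ($D = - \frac{3}{2} + \frac{1}{6} \left(-21661\right) = - \frac{3}{2} - \frac{21661}{6} = - \frac{10835}{3} \approx -3611.7$)
$H{\left(t,m \right)} = m + m t$
$H{\left(219,69 \right)} + D = 69 \left(1 + 219\right) - \frac{10835}{3} = 69 \cdot 220 - \frac{10835}{3} = 15180 - \frac{10835}{3} = \frac{34705}{3}$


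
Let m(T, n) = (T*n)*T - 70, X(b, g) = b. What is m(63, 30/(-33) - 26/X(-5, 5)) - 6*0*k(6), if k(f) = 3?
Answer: 932834/55 ≈ 16961.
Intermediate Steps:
m(T, n) = -70 + n*T² (m(T, n) = n*T² - 70 = -70 + n*T²)
m(63, 30/(-33) - 26/X(-5, 5)) - 6*0*k(6) = (-70 + (30/(-33) - 26/(-5))*63²) - 6*0*3 = (-70 + (30*(-1/33) - 26*(-⅕))*3969) - 0*3 = (-70 + (-10/11 + 26/5)*3969) - 1*0 = (-70 + (236/55)*3969) + 0 = (-70 + 936684/55) + 0 = 932834/55 + 0 = 932834/55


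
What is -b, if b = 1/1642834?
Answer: -1/1642834 ≈ -6.0870e-7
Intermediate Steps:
b = 1/1642834 ≈ 6.0870e-7
-b = -1*1/1642834 = -1/1642834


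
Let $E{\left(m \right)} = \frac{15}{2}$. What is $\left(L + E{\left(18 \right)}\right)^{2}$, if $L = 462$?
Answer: $\frac{881721}{4} \approx 2.2043 \cdot 10^{5}$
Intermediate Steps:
$E{\left(m \right)} = \frac{15}{2}$ ($E{\left(m \right)} = 15 \cdot \frac{1}{2} = \frac{15}{2}$)
$\left(L + E{\left(18 \right)}\right)^{2} = \left(462 + \frac{15}{2}\right)^{2} = \left(\frac{939}{2}\right)^{2} = \frac{881721}{4}$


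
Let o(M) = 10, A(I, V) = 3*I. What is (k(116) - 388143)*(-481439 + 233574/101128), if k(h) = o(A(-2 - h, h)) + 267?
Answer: 4720981767503797/25282 ≈ 1.8673e+11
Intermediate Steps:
k(h) = 277 (k(h) = 10 + 267 = 277)
(k(116) - 388143)*(-481439 + 233574/101128) = (277 - 388143)*(-481439 + 233574/101128) = -387866*(-481439 + 233574*(1/101128)) = -387866*(-481439 + 116787/50564) = -387866*(-24343364809/50564) = 4720981767503797/25282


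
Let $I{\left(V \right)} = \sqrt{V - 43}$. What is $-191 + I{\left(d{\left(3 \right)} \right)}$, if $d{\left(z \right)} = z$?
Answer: $-191 + 2 i \sqrt{10} \approx -191.0 + 6.3246 i$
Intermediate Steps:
$I{\left(V \right)} = \sqrt{-43 + V}$
$-191 + I{\left(d{\left(3 \right)} \right)} = -191 + \sqrt{-43 + 3} = -191 + \sqrt{-40} = -191 + 2 i \sqrt{10}$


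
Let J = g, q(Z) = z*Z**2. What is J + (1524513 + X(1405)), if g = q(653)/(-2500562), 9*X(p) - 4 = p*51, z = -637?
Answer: 34490885861909/22505058 ≈ 1.5326e+6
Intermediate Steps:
X(p) = 4/9 + 17*p/3 (X(p) = 4/9 + (p*51)/9 = 4/9 + (51*p)/9 = 4/9 + 17*p/3)
q(Z) = -637*Z**2
g = 271622533/2500562 (g = -637*653**2/(-2500562) = -637*426409*(-1/2500562) = -271622533*(-1/2500562) = 271622533/2500562 ≈ 108.62)
J = 271622533/2500562 ≈ 108.62
J + (1524513 + X(1405)) = 271622533/2500562 + (1524513 + (4/9 + (17/3)*1405)) = 271622533/2500562 + (1524513 + (4/9 + 23885/3)) = 271622533/2500562 + (1524513 + 71659/9) = 271622533/2500562 + 13792276/9 = 34490885861909/22505058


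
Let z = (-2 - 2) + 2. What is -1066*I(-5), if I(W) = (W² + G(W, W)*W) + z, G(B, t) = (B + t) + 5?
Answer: -51168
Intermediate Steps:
G(B, t) = 5 + B + t
z = -2 (z = -4 + 2 = -2)
I(W) = -2 + W² + W*(5 + 2*W) (I(W) = (W² + (5 + W + W)*W) - 2 = (W² + (5 + 2*W)*W) - 2 = (W² + W*(5 + 2*W)) - 2 = -2 + W² + W*(5 + 2*W))
-1066*I(-5) = -1066*(-2 + 3*(-5)² + 5*(-5)) = -1066*(-2 + 3*25 - 25) = -1066*(-2 + 75 - 25) = -1066*48 = -51168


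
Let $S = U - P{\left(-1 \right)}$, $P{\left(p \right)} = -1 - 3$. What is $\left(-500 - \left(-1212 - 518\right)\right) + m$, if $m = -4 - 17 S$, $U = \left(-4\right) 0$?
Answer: $1158$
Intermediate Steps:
$P{\left(p \right)} = -4$ ($P{\left(p \right)} = -1 - 3 = -4$)
$U = 0$
$S = 4$ ($S = 0 - -4 = 0 + 4 = 4$)
$m = -72$ ($m = -4 - 68 = -72$)
$\left(-500 - \left(-1212 - 518\right)\right) + m = \left(-500 - \left(-1212 - 518\right)\right) - 72 = \left(-500 - -1730\right) - 72 = \left(-500 + 1730\right) - 72 = 1230 - 72 = 1158$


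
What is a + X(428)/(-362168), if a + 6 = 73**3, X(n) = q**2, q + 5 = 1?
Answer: 17610916979/45271 ≈ 3.8901e+5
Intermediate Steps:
q = -4 (q = -5 + 1 = -4)
X(n) = 16 (X(n) = (-4)**2 = 16)
a = 389011 (a = -6 + 73**3 = -6 + 389017 = 389011)
a + X(428)/(-362168) = 389011 + 16/(-362168) = 389011 + 16*(-1/362168) = 389011 - 2/45271 = 17610916979/45271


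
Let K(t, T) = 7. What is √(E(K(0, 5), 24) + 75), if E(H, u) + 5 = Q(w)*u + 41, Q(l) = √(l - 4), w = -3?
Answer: √(111 + 24*I*√7) ≈ 10.929 + 2.9051*I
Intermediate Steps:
Q(l) = √(-4 + l)
E(H, u) = 36 + I*u*√7 (E(H, u) = -5 + (√(-4 - 3)*u + 41) = -5 + (√(-7)*u + 41) = -5 + ((I*√7)*u + 41) = -5 + (I*u*√7 + 41) = -5 + (41 + I*u*√7) = 36 + I*u*√7)
√(E(K(0, 5), 24) + 75) = √((36 + I*24*√7) + 75) = √((36 + 24*I*√7) + 75) = √(111 + 24*I*√7)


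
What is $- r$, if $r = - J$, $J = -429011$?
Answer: $-429011$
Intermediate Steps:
$r = 429011$ ($r = \left(-1\right) \left(-429011\right) = 429011$)
$- r = \left(-1\right) 429011 = -429011$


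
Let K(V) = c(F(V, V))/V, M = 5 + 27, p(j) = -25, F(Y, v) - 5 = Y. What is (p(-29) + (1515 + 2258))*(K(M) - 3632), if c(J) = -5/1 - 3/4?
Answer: -435629103/32 ≈ -1.3613e+7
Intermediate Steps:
F(Y, v) = 5 + Y
c(J) = -23/4 (c(J) = -5*1 - 3*1/4 = -5 - 3/4 = -23/4)
M = 32
K(V) = -23/(4*V)
(p(-29) + (1515 + 2258))*(K(M) - 3632) = (-25 + (1515 + 2258))*(-23/4/32 - 3632) = (-25 + 3773)*(-23/4*1/32 - 3632) = 3748*(-23/128 - 3632) = 3748*(-464919/128) = -435629103/32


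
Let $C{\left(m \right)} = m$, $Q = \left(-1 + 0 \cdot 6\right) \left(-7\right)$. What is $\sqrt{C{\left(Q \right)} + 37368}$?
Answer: $5 \sqrt{1495} \approx 193.33$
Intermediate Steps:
$Q = 7$ ($Q = \left(-1 + 0\right) \left(-7\right) = \left(-1\right) \left(-7\right) = 7$)
$\sqrt{C{\left(Q \right)} + 37368} = \sqrt{7 + 37368} = \sqrt{37375} = 5 \sqrt{1495}$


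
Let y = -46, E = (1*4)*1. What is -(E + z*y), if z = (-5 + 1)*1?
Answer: -188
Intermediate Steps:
E = 4 (E = 4*1 = 4)
z = -4 (z = -4*1 = -4)
-(E + z*y) = -(4 - 4*(-46)) = -(4 + 184) = -1*188 = -188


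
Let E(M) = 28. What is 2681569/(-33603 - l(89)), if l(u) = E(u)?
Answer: -2681569/33631 ≈ -79.735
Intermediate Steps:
l(u) = 28
2681569/(-33603 - l(89)) = 2681569/(-33603 - 1*28) = 2681569/(-33603 - 28) = 2681569/(-33631) = 2681569*(-1/33631) = -2681569/33631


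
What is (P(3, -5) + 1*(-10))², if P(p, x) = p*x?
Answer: 625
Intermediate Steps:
(P(3, -5) + 1*(-10))² = (3*(-5) + 1*(-10))² = (-15 - 10)² = (-25)² = 625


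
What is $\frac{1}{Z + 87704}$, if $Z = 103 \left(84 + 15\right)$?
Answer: $\frac{1}{97901} \approx 1.0214 \cdot 10^{-5}$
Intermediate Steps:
$Z = 10197$ ($Z = 103 \cdot 99 = 10197$)
$\frac{1}{Z + 87704} = \frac{1}{10197 + 87704} = \frac{1}{97901}$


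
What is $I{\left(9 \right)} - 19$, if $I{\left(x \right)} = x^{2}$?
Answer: $62$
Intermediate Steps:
$I{\left(9 \right)} - 19 = 9^{2} - 19 = 81 - 19 = 62$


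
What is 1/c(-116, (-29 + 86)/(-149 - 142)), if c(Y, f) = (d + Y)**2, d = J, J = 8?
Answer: 1/11664 ≈ 8.5734e-5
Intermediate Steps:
d = 8
c(Y, f) = (8 + Y)**2
1/c(-116, (-29 + 86)/(-149 - 142)) = 1/((8 - 116)**2) = 1/((-108)**2) = 1/11664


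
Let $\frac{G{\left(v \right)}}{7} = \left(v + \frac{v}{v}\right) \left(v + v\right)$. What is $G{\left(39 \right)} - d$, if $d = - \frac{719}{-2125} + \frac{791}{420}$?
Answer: $\frac{556863347}{25500} \approx 21838.0$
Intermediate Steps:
$G{\left(v \right)} = 14 v \left(1 + v\right)$ ($G{\left(v \right)} = 7 \left(v + \frac{v}{v}\right) \left(v + v\right) = 7 \left(v + 1\right) 2 v = 7 \left(1 + v\right) 2 v = 7 \cdot 2 v \left(1 + v\right) = 14 v \left(1 + v\right)$)
$d = \frac{56653}{25500}$ ($d = \left(-719\right) \left(- \frac{1}{2125}\right) + 791 \cdot \frac{1}{420} = \frac{719}{2125} + \frac{113}{60} = \frac{56653}{25500} \approx 2.2217$)
$G{\left(39 \right)} - d = 14 \cdot 39 \left(1 + 39\right) - \frac{56653}{25500} = 14 \cdot 39 \cdot 40 - \frac{56653}{25500} = 21840 - \frac{56653}{25500} = \frac{556863347}{25500}$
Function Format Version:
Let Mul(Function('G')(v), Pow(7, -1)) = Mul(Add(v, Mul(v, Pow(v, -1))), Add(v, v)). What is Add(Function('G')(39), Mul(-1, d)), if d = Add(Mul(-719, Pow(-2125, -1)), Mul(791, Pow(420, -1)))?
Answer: Rational(556863347, 25500) ≈ 21838.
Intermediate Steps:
Function('G')(v) = Mul(14, v, Add(1, v)) (Function('G')(v) = Mul(7, Mul(Add(v, Mul(v, Pow(v, -1))), Add(v, v))) = Mul(7, Mul(Add(v, 1), Mul(2, v))) = Mul(7, Mul(Add(1, v), Mul(2, v))) = Mul(7, Mul(2, v, Add(1, v))) = Mul(14, v, Add(1, v)))
d = Rational(56653, 25500) (d = Add(Mul(-719, Rational(-1, 2125)), Mul(791, Rational(1, 420))) = Add(Rational(719, 2125), Rational(113, 60)) = Rational(56653, 25500) ≈ 2.2217)
Add(Function('G')(39), Mul(-1, d)) = Add(Mul(14, 39, Add(1, 39)), Mul(-1, Rational(56653, 25500))) = Add(Mul(14, 39, 40), Rational(-56653, 25500)) = Add(21840, Rational(-56653, 25500)) = Rational(556863347, 25500)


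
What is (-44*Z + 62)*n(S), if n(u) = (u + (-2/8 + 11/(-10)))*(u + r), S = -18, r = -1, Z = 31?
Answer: -4786803/10 ≈ -4.7868e+5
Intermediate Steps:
n(u) = (-1 + u)*(-27/20 + u) (n(u) = (u + (-2/8 + 11/(-10)))*(u - 1) = (u + (-2*⅛ + 11*(-⅒)))*(-1 + u) = (u + (-¼ - 11/10))*(-1 + u) = (u - 27/20)*(-1 + u) = (-27/20 + u)*(-1 + u) = (-1 + u)*(-27/20 + u))
(-44*Z + 62)*n(S) = (-44*31 + 62)*(27/20 + (-18)² - 47/20*(-18)) = (-1364 + 62)*(27/20 + 324 + 423/10) = -1302*7353/20 = -4786803/10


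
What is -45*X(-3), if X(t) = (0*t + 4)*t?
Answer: 540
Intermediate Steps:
X(t) = 4*t (X(t) = (0 + 4)*t = 4*t)
-45*X(-3) = -180*(-3) = -45*(-12) = 540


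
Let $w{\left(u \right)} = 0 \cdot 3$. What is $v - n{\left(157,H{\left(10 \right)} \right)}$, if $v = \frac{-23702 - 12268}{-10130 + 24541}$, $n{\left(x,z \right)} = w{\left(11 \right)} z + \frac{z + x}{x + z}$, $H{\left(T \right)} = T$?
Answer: $- \frac{50381}{14411} \approx -3.496$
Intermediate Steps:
$w{\left(u \right)} = 0$
$n{\left(x,z \right)} = 1$ ($n{\left(x,z \right)} = 0 z + \frac{z + x}{x + z} = 0 + \frac{x + z}{x + z} = 0 + 1 = 1$)
$v = - \frac{35970}{14411} \approx -2.496$
$v - n{\left(157,H{\left(10 \right)} \right)} = - \frac{35970}{14411} - 1 = - \frac{50381}{14411}$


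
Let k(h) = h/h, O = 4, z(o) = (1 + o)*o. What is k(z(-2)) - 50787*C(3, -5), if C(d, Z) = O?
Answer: -203147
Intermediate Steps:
z(o) = o*(1 + o)
C(d, Z) = 4
k(h) = 1
k(z(-2)) - 50787*C(3, -5) = 1 - 50787*4 = 1 - 627*324 = 1 - 203148 = -203147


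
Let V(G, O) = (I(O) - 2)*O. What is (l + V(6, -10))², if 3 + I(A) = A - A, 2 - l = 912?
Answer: 739600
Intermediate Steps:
l = -910 (l = 2 - 1*912 = 2 - 912 = -910)
I(A) = -3 (I(A) = -3 + (A - A) = -3 + 0 = -3)
V(G, O) = -5*O (V(G, O) = (-3 - 2)*O = -5*O)
(l + V(6, -10))² = (-910 - 5*(-10))² = (-910 + 50)² = (-860)² = 739600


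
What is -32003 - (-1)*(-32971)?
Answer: -64974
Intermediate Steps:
-32003 - (-1)*(-32971) = -32003 - 1*32971 = -32003 - 32971 = -64974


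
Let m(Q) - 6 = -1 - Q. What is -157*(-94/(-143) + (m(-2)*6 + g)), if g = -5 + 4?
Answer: -935249/143 ≈ -6540.2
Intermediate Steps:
g = -1
m(Q) = 5 - Q (m(Q) = 6 + (-1 - Q) = 5 - Q)
-157*(-94/(-143) + (m(-2)*6 + g)) = -157*(-94/(-143) + ((5 - 1*(-2))*6 - 1)) = -157*(-94*(-1/143) + ((5 + 2)*6 - 1)) = -157*(94/143 + (7*6 - 1)) = -157*(94/143 + (42 - 1)) = -157*(94/143 + 41) = -157*5957/143 = -935249/143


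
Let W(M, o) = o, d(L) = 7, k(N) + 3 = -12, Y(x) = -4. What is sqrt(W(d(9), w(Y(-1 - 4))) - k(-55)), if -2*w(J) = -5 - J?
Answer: sqrt(62)/2 ≈ 3.9370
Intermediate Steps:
k(N) = -15 (k(N) = -3 - 12 = -15)
w(J) = 5/2 + J/2 (w(J) = -(-5 - J)/2 = 5/2 + J/2)
sqrt(W(d(9), w(Y(-1 - 4))) - k(-55)) = sqrt((5/2 + (1/2)*(-4)) - 1*(-15)) = sqrt((5/2 - 2) + 15) = sqrt(1/2 + 15) = sqrt(31/2) = sqrt(62)/2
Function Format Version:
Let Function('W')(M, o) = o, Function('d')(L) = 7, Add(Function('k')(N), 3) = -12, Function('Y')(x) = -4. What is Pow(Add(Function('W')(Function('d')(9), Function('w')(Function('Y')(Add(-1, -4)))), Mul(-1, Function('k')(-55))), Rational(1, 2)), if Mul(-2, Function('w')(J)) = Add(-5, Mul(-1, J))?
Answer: Mul(Rational(1, 2), Pow(62, Rational(1, 2))) ≈ 3.9370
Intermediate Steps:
Function('k')(N) = -15 (Function('k')(N) = Add(-3, -12) = -15)
Function('w')(J) = Add(Rational(5, 2), Mul(Rational(1, 2), J)) (Function('w')(J) = Mul(Rational(-1, 2), Add(-5, Mul(-1, J))) = Add(Rational(5, 2), Mul(Rational(1, 2), J)))
Pow(Add(Function('W')(Function('d')(9), Function('w')(Function('Y')(Add(-1, -4)))), Mul(-1, Function('k')(-55))), Rational(1, 2)) = Pow(Add(Add(Rational(5, 2), Mul(Rational(1, 2), -4)), Mul(-1, -15)), Rational(1, 2)) = Pow(Add(Add(Rational(5, 2), -2), 15), Rational(1, 2)) = Pow(Add(Rational(1, 2), 15), Rational(1, 2)) = Pow(Rational(31, 2), Rational(1, 2)) = Mul(Rational(1, 2), Pow(62, Rational(1, 2)))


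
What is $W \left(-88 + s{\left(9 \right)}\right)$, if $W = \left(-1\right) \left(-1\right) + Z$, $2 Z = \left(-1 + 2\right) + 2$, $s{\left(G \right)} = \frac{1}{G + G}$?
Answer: $- \frac{7915}{36} \approx -219.86$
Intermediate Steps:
$s{\left(G \right)} = \frac{1}{2 G}$
$Z = \frac{3}{2}$ ($Z = \frac{\left(-1 + 2\right) + 2}{2} = \frac{1 + 2}{2} = \frac{1}{2} \cdot 3 = \frac{3}{2} \approx 1.5$)
$W = \frac{5}{2}$ ($W = \left(-1\right) \left(-1\right) + \frac{3}{2} = 1 + \frac{3}{2} = \frac{5}{2} \approx 2.5$)
$W \left(-88 + s{\left(9 \right)}\right) = \frac{5 \left(-88 + \frac{1}{2 \cdot 9}\right)}{2} = \frac{5 \left(-88 + \frac{1}{2} \cdot \frac{1}{9}\right)}{2} = \frac{5 \left(-88 + \frac{1}{18}\right)}{2} = \frac{5}{2} \left(- \frac{1583}{18}\right) = - \frac{7915}{36}$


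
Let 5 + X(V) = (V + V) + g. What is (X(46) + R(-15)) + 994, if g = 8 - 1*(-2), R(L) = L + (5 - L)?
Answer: 1096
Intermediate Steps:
R(L) = 5
g = 10 (g = 8 + 2 = 10)
X(V) = 5 + 2*V (X(V) = -5 + ((V + V) + 10) = -5 + (2*V + 10) = -5 + (10 + 2*V) = 5 + 2*V)
(X(46) + R(-15)) + 994 = ((5 + 2*46) + 5) + 994 = ((5 + 92) + 5) + 994 = (97 + 5) + 994 = 102 + 994 = 1096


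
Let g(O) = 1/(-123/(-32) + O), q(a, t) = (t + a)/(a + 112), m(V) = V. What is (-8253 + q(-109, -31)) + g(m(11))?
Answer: -11826929/1425 ≈ -8299.6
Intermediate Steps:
q(a, t) = (a + t)/(112 + a)
g(O) = 1/(123/32 + O) (g(O) = 1/(-123*(-1/32) + O) = 1/(123/32 + O))
(-8253 + q(-109, -31)) + g(m(11)) = (-8253 + (-109 - 31)/(112 - 109)) + 32/(123 + 32*11) = (-8253 - 140/3) + 32/(123 + 352) = (-8253 + (1/3)*(-140)) + 32/475 = (-8253 - 140/3) + 32*(1/475) = -24899/3 + 32/475 = -11826929/1425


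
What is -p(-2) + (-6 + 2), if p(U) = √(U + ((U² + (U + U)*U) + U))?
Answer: -4 - 2*√2 ≈ -6.8284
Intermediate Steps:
p(U) = √(2*U + 3*U²) (p(U) = √(U + ((U² + (2*U)*U) + U)) = √(U + ((U² + 2*U²) + U)) = √(U + (3*U² + U)) = √(U + (U + 3*U²)) = √(2*U + 3*U²))
-p(-2) + (-6 + 2) = -√(-2*(2 + 3*(-2))) + (-6 + 2) = -√(-2*(2 - 6)) - 4 = -√(-2*(-4)) - 4 = -√8 - 4 = -2*√2 - 4 = -4 - 2*√2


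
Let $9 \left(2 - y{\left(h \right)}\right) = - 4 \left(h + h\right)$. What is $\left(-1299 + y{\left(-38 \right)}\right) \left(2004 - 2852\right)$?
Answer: $\frac{10156496}{9} \approx 1.1285 \cdot 10^{6}$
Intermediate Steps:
$y{\left(h \right)} = 2 + \frac{8 h}{9}$ ($y{\left(h \right)} = 2 - \frac{\left(-4\right) \left(h + h\right)}{9} = 2 - \frac{\left(-4\right) 2 h}{9} = 2 - \frac{\left(-8\right) h}{9} = 2 + \frac{8 h}{9}$)
$\left(-1299 + y{\left(-38 \right)}\right) \left(2004 - 2852\right) = \left(-1299 + \left(2 + \frac{8}{9} \left(-38\right)\right)\right) \left(2004 - 2852\right) = \left(-1299 + \left(2 - \frac{304}{9}\right)\right) \left(-848\right) = \left(-1299 - \frac{286}{9}\right) \left(-848\right) = \left(- \frac{11977}{9}\right) \left(-848\right) = \frac{10156496}{9}$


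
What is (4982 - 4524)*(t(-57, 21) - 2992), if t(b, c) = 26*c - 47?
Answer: -1141794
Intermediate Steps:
t(b, c) = -47 + 26*c
(4982 - 4524)*(t(-57, 21) - 2992) = (4982 - 4524)*((-47 + 26*21) - 2992) = 458*((-47 + 546) - 2992) = 458*(499 - 2992) = 458*(-2493) = -1141794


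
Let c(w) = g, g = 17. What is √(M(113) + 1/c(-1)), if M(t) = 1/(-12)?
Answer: I*√255/102 ≈ 0.15656*I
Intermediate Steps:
c(w) = 17
M(t) = -1/12
√(M(113) + 1/c(-1)) = √(-1/12 + 1/17) = √(-5/204) = I*√255/102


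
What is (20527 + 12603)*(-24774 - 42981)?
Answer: -2244723150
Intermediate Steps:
(20527 + 12603)*(-24774 - 42981) = 33130*(-67755) = -2244723150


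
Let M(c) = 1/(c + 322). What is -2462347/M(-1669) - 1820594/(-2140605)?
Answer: 7099918869833039/2140605 ≈ 3.3168e+9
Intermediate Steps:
M(c) = 1/(322 + c)
-2462347/M(-1669) - 1820594/(-2140605) = -2462347/(1/(322 - 1669)) - 1820594/(-2140605) = -2462347/(1/(-1347)) - 1820594*(-1/2140605) = -2462347/(-1/1347) + 1820594/2140605 = -2462347*(-1347) + 1820594/2140605 = 3316781409 + 1820594/2140605 = 7099918869833039/2140605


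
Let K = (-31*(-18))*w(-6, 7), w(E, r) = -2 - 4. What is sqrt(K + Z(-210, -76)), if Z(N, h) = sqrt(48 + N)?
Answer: 3*sqrt(-372 + I*sqrt(2)) ≈ 0.10999 + 57.862*I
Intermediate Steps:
w(E, r) = -6
K = -3348 (K = -31*(-18)*(-6) = 558*(-6) = -3348)
sqrt(K + Z(-210, -76)) = sqrt(-3348 + sqrt(48 - 210)) = sqrt(-3348 + sqrt(-162)) = sqrt(-3348 + 9*I*sqrt(2))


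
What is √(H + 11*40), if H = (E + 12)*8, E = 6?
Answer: 2*√146 ≈ 24.166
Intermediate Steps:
H = 144 (H = (6 + 12)*8 = 18*8 = 144)
√(H + 11*40) = √(144 + 11*40) = √(144 + 440) = √584 = 2*√146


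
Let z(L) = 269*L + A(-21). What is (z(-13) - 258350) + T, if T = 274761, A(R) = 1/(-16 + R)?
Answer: 477817/37 ≈ 12914.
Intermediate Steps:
z(L) = -1/37 + 269*L (z(L) = 269*L + 1/(-16 - 21) = 269*L + 1/(-37) = 269*L - 1/37 = -1/37 + 269*L)
(z(-13) - 258350) + T = ((-1/37 + 269*(-13)) - 258350) + 274761 = ((-1/37 - 3497) - 258350) + 274761 = (-129390/37 - 258350) + 274761 = -9688340/37 + 274761 = 477817/37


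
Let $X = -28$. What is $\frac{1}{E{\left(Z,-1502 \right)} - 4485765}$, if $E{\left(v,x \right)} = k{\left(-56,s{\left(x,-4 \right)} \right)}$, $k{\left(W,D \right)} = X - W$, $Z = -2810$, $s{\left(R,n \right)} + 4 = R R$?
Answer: $- \frac{1}{4485737} \approx -2.2293 \cdot 10^{-7}$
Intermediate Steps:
$s{\left(R,n \right)} = -4 + R^{2}$ ($s{\left(R,n \right)} = -4 + R R = -4 + R^{2}$)
$k{\left(W,D \right)} = -28 - W$
$E{\left(v,x \right)} = 28$ ($E{\left(v,x \right)} = -28 - -56 = -28 + 56 = 28$)
$\frac{1}{E{\left(Z,-1502 \right)} - 4485765} = \frac{1}{28 - 4485765} = \frac{1}{-4485737} = - \frac{1}{4485737}$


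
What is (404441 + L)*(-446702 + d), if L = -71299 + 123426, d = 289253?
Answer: -71886175032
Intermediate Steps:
L = 52127
(404441 + L)*(-446702 + d) = (404441 + 52127)*(-446702 + 289253) = 456568*(-157449) = -71886175032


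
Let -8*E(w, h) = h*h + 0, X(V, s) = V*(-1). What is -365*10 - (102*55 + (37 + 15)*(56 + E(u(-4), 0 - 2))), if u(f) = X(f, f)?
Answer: -12146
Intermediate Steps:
X(V, s) = -V
u(f) = -f
E(w, h) = -h²/8 (E(w, h) = -(h*h + 0)/8 = -(h² + 0)/8 = -h²/8)
-365*10 - (102*55 + (37 + 15)*(56 + E(u(-4), 0 - 2))) = -365*10 - (102*55 + (37 + 15)*(56 - (0 - 2)²/8)) = -3650 - (5610 + 52*(56 - ⅛*(-2)²)) = -3650 - (5610 + 52*(56 - ⅛*4)) = -3650 - (5610 + 52*(56 - ½)) = -3650 - (5610 + 52*(111/2)) = -3650 - (5610 + 2886) = -3650 - 1*8496 = -3650 - 8496 = -12146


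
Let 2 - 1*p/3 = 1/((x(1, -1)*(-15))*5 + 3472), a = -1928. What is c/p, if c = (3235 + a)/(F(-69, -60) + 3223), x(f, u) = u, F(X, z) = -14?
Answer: 4635929/68284311 ≈ 0.067892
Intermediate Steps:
c = 1307/3209 (c = (3235 - 1928)/(-14 + 3223) = 1307/3209 ≈ 0.40729)
p = 21279/3547 (p = 6 - 3/(-1*(-15)*5 + 3472) = 6 - 3/(15*5 + 3472) = 6 - 3/(75 + 3472) = 6 - 3/3547 = 21279/3547 ≈ 5.9992)
c/p = 1307/(3209*(21279/3547)) = (1307/3209)*(3547/21279) = 4635929/68284311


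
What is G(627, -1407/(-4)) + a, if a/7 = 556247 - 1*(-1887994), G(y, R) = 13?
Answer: 17109700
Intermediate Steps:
a = 17109687 (a = 7*(556247 - 1*(-1887994)) = 7*(556247 + 1887994) = 7*2444241 = 17109687)
G(627, -1407/(-4)) + a = 13 + 17109687 = 17109700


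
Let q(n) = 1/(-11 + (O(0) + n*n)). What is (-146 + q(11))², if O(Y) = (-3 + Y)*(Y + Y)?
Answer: 257891481/12100 ≈ 21313.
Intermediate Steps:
O(Y) = 2*Y*(-3 + Y) (O(Y) = (-3 + Y)*(2*Y) = 2*Y*(-3 + Y))
q(n) = 1/(-11 + n²) (q(n) = 1/(-11 + (2*0*(-3 + 0) + n*n)) = 1/(-11 + (2*0*(-3) + n²)) = 1/(-11 + (0 + n²)) = 1/(-11 + n²))
(-146 + q(11))² = (-146 + 1/(-11 + 11²))² = (-146 + 1/(-11 + 121))² = (-146 + 1/110)² = (-16059/110)² = 257891481/12100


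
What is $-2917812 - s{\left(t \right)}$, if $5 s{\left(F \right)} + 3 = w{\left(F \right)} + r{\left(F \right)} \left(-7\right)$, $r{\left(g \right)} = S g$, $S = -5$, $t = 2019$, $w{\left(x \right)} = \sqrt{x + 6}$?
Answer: $- \frac{14659767}{5} \approx -2.932 \cdot 10^{6}$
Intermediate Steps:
$w{\left(x \right)} = \sqrt{6 + x}$
$r{\left(g \right)} = - 5 g$
$s{\left(F \right)} = - \frac{3}{5} + 7 F + \frac{\sqrt{6 + F}}{5}$ ($s{\left(F \right)} = - \frac{3}{5} + \frac{\sqrt{6 + F} + - 5 F \left(-7\right)}{5} = - \frac{3}{5} + \frac{\sqrt{6 + F} + 35 F}{5} = - \frac{3}{5} + \left(7 F + \frac{\sqrt{6 + F}}{5}\right) = - \frac{3}{5} + 7 F + \frac{\sqrt{6 + F}}{5}$)
$-2917812 - s{\left(t \right)} = -2917812 - \left(- \frac{3}{5} + 7 \cdot 2019 + \frac{\sqrt{6 + 2019}}{5}\right) = -2917812 - \left(- \frac{3}{5} + 14133 + \frac{\sqrt{2025}}{5}\right) = -2917812 - \left(- \frac{3}{5} + 14133 + \frac{1}{5} \cdot 45\right) = -2917812 - \left(- \frac{3}{5} + 14133 + 9\right) = -2917812 - \frac{70707}{5} = - \frac{14659767}{5}$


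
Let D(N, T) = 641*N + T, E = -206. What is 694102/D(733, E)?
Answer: 694102/469647 ≈ 1.4779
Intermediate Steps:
D(N, T) = T + 641*N
694102/D(733, E) = 694102/(-206 + 641*733) = 694102/(-206 + 469853) = 694102/469647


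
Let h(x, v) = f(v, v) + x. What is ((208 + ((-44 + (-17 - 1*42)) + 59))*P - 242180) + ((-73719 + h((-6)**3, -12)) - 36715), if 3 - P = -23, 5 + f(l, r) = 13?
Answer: -348558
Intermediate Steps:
f(l, r) = 8 (f(l, r) = -5 + 13 = 8)
P = 26 (P = 3 - 1*(-23) = 3 + 23 = 26)
h(x, v) = 8 + x
((208 + ((-44 + (-17 - 1*42)) + 59))*P - 242180) + ((-73719 + h((-6)**3, -12)) - 36715) = ((208 + ((-44 + (-17 - 1*42)) + 59))*26 - 242180) + ((-73719 + (8 + (-6)**3)) - 36715) = ((208 + ((-44 + (-17 - 42)) + 59))*26 - 242180) + ((-73719 + (8 - 216)) - 36715) = ((208 + ((-44 - 59) + 59))*26 - 242180) + ((-73719 - 208) - 36715) = ((208 + (-103 + 59))*26 - 242180) + (-73927 - 36715) = ((208 - 44)*26 - 242180) - 110642 = (164*26 - 242180) - 110642 = (4264 - 242180) - 110642 = -237916 - 110642 = -348558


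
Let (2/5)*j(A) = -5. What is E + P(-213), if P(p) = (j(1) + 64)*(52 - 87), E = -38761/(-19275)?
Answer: -69408853/38550 ≈ -1800.5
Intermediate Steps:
E = 38761/19275 (E = -38761*(-1/19275) = 38761/19275 ≈ 2.0109)
j(A) = -25/2 (j(A) = (5/2)*(-5) = -25/2)
P(p) = -3605/2 (P(p) = (-25/2 + 64)*(52 - 87) = (103/2)*(-35) = -3605/2)
E + P(-213) = 38761/19275 - 3605/2 = -69408853/38550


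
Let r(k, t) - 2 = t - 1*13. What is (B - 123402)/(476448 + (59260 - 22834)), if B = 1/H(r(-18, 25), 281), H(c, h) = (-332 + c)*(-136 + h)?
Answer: -5690066221/23648620140 ≈ -0.24061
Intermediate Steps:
r(k, t) = -11 + t (r(k, t) = 2 + (t - 1*13) = 2 + (t - 13) = 2 + (-13 + t) = -11 + t)
B = -1/46110 (B = 1/(45152 - 332*281 - 136*(-11 + 25) + (-11 + 25)*281) = 1/(45152 - 93292 - 136*14 + 14*281) = 1/(45152 - 93292 - 1904 + 3934) = 1/(-46110) = -1/46110 ≈ -2.1687e-5)
(B - 123402)/(476448 + (59260 - 22834)) = (-1/46110 - 123402)/(476448 + (59260 - 22834)) = -5690066221/(46110*(476448 + 36426)) = -5690066221/46110/512874 = -5690066221/46110*1/512874 = -5690066221/23648620140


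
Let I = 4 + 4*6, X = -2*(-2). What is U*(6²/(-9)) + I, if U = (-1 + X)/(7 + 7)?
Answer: 190/7 ≈ 27.143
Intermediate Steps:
X = 4
U = 3/14 (U = (-1 + 4)/(7 + 7) = 3/14 ≈ 0.21429)
I = 28 (I = 4 + 24 = 28)
U*(6²/(-9)) + I = 3*(6²/(-9))/14 + 28 = 3*(36*(-⅑))/14 + 28 = (3/14)*(-4) + 28 = -6/7 + 28 = 190/7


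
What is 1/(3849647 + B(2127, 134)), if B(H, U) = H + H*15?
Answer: 1/3883679 ≈ 2.5749e-7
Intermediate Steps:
B(H, U) = 16*H (B(H, U) = H + 15*H = 16*H)
1/(3849647 + B(2127, 134)) = 1/(3849647 + 16*2127) = 1/(3849647 + 34032) = 1/3883679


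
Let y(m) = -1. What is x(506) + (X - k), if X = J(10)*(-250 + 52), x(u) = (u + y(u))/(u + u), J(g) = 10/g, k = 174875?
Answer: -177173371/1012 ≈ -1.7507e+5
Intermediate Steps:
x(u) = (-1 + u)/(2*u) (x(u) = (u - 1)/(u + u) = (-1 + u)/((2*u)) = (-1 + u)*(1/(2*u)) = (-1 + u)/(2*u))
X = -198 (X = (10/10)*(-250 + 52) = (10*(1/10))*(-198) = 1*(-198) = -198)
x(506) + (X - k) = (1/2)*(-1 + 506)/506 + (-198 - 1*174875) = (1/2)*(1/506)*505 + (-198 - 174875) = 505/1012 - 175073 = -177173371/1012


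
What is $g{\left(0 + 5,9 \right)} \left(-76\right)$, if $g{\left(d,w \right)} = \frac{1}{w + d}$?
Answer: $- \frac{38}{7} \approx -5.4286$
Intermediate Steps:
$g{\left(d,w \right)} = \frac{1}{d + w}$
$g{\left(0 + 5,9 \right)} \left(-76\right) = \frac{1}{\left(0 + 5\right) + 9} \left(-76\right) = \frac{1}{5 + 9} \left(-76\right) = \frac{1}{14} \left(-76\right) = - \frac{38}{7}$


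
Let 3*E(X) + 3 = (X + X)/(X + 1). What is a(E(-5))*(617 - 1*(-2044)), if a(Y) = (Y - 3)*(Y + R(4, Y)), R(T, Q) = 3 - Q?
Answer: -50559/2 ≈ -25280.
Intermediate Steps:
E(X) = -1 + 2*X/(3*(1 + X)) (E(X) = -1 + ((X + X)/(X + 1))/3 = -1 + ((2*X)/(1 + X))/3 = -1 + (2*X/(1 + X))/3 = -1 + 2*X/(3*(1 + X)))
a(Y) = -9 + 3*Y (a(Y) = (Y - 3)*(Y + (3 - Y)) = (-3 + Y)*3 = -9 + 3*Y)
a(E(-5))*(617 - 1*(-2044)) = (-9 + 3*((-3 - 1*(-5))/(3*(1 - 5))))*(617 - 1*(-2044)) = (-9 + 3*((⅓)*(-3 + 5)/(-4)))*(617 + 2044) = (-9 + 3*((⅓)*(-¼)*2))*2661 = (-9 + 3*(-⅙))*2661 = (-9 - ½)*2661 = -19/2*2661 = -50559/2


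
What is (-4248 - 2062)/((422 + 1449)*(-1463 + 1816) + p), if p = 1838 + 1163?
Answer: -3155/331732 ≈ -0.0095107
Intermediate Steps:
p = 3001
(-4248 - 2062)/((422 + 1449)*(-1463 + 1816) + p) = (-4248 - 2062)/((422 + 1449)*(-1463 + 1816) + 3001) = -6310/(1871*353 + 3001) = -6310/(660463 + 3001) = -6310/663464 = -6310*1/663464 = -3155/331732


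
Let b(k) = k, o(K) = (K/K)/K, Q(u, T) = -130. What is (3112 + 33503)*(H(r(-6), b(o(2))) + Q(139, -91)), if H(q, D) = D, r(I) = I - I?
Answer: -9483285/2 ≈ -4.7416e+6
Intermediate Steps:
o(K) = 1/K
r(I) = 0
(3112 + 33503)*(H(r(-6), b(o(2))) + Q(139, -91)) = (3112 + 33503)*(1/2 - 130) = 36615*(1/2 - 130) = 36615*(-259/2) = -9483285/2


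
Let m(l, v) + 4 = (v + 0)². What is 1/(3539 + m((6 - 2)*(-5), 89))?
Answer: 1/11456 ≈ 8.7291e-5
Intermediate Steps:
m(l, v) = -4 + v² (m(l, v) = -4 + (v + 0)² = -4 + v²)
1/(3539 + m((6 - 2)*(-5), 89)) = 1/(3539 + (-4 + 89²)) = 1/(3539 + (-4 + 7921)) = 1/(3539 + 7917) = 1/11456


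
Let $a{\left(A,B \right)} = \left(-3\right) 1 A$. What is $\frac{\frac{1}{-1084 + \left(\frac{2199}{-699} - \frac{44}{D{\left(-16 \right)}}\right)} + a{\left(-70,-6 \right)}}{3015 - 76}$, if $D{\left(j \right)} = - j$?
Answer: $\frac{213313498}{2985386237} \approx 0.071453$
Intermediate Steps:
$a{\left(A,B \right)} = - 3 A$
$\frac{\frac{1}{-1084 + \left(\frac{2199}{-699} - \frac{44}{D{\left(-16 \right)}}\right)} + a{\left(-70,-6 \right)}}{3015 - 76} = \frac{\frac{1}{-1084 + \left(\frac{2199}{-699} - \frac{44}{\left(-1\right) \left(-16\right)}\right)} - -210}{3015 - 76} = \frac{\frac{1}{-1084 - \left(\frac{733}{233} + \frac{44}{16}\right)} + 210}{2939} = \left(\frac{1}{-1084 - \frac{5495}{932}} + 210\right) \frac{1}{2939} = \left(\frac{1}{- \frac{1015783}{932}} + 210\right) \frac{1}{2939} = \left(- \frac{932}{1015783} + 210\right) \frac{1}{2939} = \frac{213313498}{1015783} \cdot \frac{1}{2939} = \frac{213313498}{2985386237}$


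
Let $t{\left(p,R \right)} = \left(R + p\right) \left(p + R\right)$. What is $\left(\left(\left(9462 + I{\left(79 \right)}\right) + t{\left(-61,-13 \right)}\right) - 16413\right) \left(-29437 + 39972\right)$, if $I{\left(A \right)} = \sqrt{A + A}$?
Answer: $-15539125 + 10535 \sqrt{158} \approx -1.5407 \cdot 10^{7}$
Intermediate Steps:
$I{\left(A \right)} = \sqrt{2} \sqrt{A}$ ($I{\left(A \right)} = \sqrt{2 A} = \sqrt{2} \sqrt{A}$)
$t{\left(p,R \right)} = \left(R + p\right)^{2}$ ($t{\left(p,R \right)} = \left(R + p\right) \left(R + p\right) = \left(R + p\right)^{2}$)
$\left(\left(\left(9462 + I{\left(79 \right)}\right) + t{\left(-61,-13 \right)}\right) - 16413\right) \left(-29437 + 39972\right) = \left(\left(\left(9462 + \sqrt{2} \sqrt{79}\right) + \left(-13 - 61\right)^{2}\right) - 16413\right) \left(-29437 + 39972\right) = \left(\left(\left(9462 + \sqrt{158}\right) + \left(-74\right)^{2}\right) - 16413\right) 10535 = \left(\left(\left(9462 + \sqrt{158}\right) + 5476\right) - 16413\right) 10535 = \left(\left(14938 + \sqrt{158}\right) - 16413\right) 10535 = \left(-1475 + \sqrt{158}\right) 10535 = -15539125 + 10535 \sqrt{158}$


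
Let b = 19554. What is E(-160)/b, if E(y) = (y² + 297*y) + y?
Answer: -3680/3259 ≈ -1.1292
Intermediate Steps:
E(y) = y² + 298*y
E(-160)/b = -160*(298 - 160)/19554 = -160*138*(1/19554) = -22080*1/19554 = -3680/3259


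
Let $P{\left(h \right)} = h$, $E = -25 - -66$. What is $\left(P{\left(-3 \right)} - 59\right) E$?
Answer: $-2542$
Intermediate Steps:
$E = 41$ ($E = -25 + 66 = 41$)
$\left(P{\left(-3 \right)} - 59\right) E = \left(-3 - 59\right) 41 = \left(-62\right) 41 = -2542$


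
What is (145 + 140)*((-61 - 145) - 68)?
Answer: -78090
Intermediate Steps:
(145 + 140)*((-61 - 145) - 68) = 285*(-206 - 68) = 285*(-274) = -78090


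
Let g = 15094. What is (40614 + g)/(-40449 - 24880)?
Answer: -55708/65329 ≈ -0.85273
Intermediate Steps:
(40614 + g)/(-40449 - 24880) = (40614 + 15094)/(-40449 - 24880) = 55708/(-65329) = 55708*(-1/65329) = -55708/65329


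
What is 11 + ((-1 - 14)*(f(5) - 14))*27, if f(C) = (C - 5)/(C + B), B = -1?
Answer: 5681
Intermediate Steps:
f(C) = (-5 + C)/(-1 + C) (f(C) = (C - 5)/(C - 1) = (-5 + C)/(-1 + C))
11 + ((-1 - 14)*(f(5) - 14))*27 = 11 + ((-1 - 14)*((-5 + 5)/(-1 + 5) - 14))*27 = 11 - 15*(0/4 - 14)*27 = 11 - 15*((¼)*0 - 14)*27 = 11 - 15*(0 - 14)*27 = 11 - 15*(-14)*27 = 11 + 210*27 = 11 + 5670 = 5681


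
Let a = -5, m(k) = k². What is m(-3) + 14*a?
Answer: -61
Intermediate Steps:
m(-3) + 14*a = (-3)² + 14*(-5) = 9 - 70 = -61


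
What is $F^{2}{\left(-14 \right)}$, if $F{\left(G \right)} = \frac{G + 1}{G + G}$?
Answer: $\frac{169}{784} \approx 0.21556$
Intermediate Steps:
$F{\left(G \right)} = \frac{1 + G}{2 G}$
$F^{2}{\left(-14 \right)} = \left(\frac{1 - 14}{2 \left(-14\right)}\right)^{2} = \left(\frac{1}{2} \left(- \frac{1}{14}\right) \left(-13\right)\right)^{2} = \left(\frac{13}{28}\right)^{2} = \frac{169}{784}$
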